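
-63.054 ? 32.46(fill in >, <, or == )<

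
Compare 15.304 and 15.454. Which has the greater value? 15.454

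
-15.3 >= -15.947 True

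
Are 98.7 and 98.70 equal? Yes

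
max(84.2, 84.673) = 84.673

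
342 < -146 False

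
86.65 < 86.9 True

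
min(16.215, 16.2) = 16.2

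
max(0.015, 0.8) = 0.8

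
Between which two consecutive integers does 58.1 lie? 58 and 59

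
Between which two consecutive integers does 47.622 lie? 47 and 48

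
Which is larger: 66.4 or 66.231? 66.4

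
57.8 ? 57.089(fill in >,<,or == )>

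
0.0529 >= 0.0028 True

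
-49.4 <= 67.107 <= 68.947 True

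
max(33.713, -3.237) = 33.713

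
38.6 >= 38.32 True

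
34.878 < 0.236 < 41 False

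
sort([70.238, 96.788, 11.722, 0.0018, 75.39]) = [0.0018, 11.722, 70.238, 75.39, 96.788]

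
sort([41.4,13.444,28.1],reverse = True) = [41.4,28.1,13.444]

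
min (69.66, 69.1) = 69.1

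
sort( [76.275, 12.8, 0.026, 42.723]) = [0.026, 12.8, 42.723, 76.275]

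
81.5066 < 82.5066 True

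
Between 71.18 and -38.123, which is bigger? 71.18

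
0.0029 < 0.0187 True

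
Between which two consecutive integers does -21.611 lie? -22 and -21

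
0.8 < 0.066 False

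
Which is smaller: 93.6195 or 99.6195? 93.6195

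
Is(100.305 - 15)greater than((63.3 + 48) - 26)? Yes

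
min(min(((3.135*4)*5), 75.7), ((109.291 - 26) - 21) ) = 62.291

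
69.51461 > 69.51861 False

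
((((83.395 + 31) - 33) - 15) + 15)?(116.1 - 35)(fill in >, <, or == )>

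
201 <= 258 True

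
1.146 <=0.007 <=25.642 False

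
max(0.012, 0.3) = 0.3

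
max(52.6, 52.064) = 52.6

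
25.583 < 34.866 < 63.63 True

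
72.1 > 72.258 False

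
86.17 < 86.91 True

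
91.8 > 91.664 True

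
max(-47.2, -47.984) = -47.2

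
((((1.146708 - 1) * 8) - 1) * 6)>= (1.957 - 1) True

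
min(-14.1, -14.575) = -14.575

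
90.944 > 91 False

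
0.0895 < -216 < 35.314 False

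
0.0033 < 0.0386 True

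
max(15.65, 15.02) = 15.65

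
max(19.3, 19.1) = 19.3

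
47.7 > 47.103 True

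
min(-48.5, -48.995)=-48.995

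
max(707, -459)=707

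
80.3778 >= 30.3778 True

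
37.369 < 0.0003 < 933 False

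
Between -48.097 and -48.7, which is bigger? -48.097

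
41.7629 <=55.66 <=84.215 True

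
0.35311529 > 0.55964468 False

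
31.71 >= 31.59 True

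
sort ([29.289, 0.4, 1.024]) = [0.4, 1.024, 29.289]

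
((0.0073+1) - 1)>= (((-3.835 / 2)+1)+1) False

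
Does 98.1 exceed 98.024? Yes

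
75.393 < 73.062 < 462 False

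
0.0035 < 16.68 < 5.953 False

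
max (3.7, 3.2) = 3.7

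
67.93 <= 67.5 False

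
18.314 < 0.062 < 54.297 False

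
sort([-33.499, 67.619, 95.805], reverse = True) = [95.805, 67.619, -33.499]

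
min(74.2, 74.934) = 74.2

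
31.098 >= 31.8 False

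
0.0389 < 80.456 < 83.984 True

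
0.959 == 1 False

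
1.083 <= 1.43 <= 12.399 True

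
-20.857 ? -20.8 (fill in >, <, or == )<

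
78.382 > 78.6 False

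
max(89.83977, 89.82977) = 89.83977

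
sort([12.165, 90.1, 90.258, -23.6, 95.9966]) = [-23.6, 12.165, 90.1, 90.258, 95.9966]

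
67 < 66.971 False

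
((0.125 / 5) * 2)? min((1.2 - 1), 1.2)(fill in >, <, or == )<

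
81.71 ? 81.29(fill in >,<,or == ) >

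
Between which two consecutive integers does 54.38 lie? 54 and 55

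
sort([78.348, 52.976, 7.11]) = [7.11, 52.976, 78.348]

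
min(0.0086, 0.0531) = 0.0086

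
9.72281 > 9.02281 True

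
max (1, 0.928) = 1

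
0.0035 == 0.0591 False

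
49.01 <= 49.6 True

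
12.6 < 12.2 False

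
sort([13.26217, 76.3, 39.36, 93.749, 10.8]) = [10.8, 13.26217, 39.36, 76.3, 93.749]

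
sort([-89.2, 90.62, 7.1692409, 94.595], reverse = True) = [94.595, 90.62, 7.1692409, -89.2]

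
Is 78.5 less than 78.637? Yes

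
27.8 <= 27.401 False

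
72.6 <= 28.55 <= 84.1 False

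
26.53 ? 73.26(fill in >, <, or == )<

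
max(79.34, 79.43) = 79.43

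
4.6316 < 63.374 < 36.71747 False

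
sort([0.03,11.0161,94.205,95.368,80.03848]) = [0.03,11.0161,80.03848,94.205,95.368]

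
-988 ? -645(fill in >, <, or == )<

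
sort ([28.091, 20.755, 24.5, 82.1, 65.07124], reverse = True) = [82.1, 65.07124, 28.091, 24.5, 20.755]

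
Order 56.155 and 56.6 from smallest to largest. 56.155, 56.6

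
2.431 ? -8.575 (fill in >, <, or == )>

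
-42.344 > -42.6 True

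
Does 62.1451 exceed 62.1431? Yes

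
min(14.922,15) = 14.922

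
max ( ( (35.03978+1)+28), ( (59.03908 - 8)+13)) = 64.03978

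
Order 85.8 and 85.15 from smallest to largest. 85.15, 85.8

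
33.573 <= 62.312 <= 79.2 True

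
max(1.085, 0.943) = 1.085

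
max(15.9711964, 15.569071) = 15.9711964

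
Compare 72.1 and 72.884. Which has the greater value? 72.884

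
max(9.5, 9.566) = 9.566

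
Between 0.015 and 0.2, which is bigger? 0.2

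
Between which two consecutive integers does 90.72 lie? 90 and 91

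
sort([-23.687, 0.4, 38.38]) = [-23.687, 0.4, 38.38]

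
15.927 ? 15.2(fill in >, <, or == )>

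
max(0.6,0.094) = 0.6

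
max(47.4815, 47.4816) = 47.4816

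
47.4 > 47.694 False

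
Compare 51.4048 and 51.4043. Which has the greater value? 51.4048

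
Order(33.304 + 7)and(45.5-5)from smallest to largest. (33.304 + 7), (45.5-5)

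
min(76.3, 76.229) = 76.229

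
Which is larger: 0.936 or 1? 1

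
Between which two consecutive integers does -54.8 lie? -55 and -54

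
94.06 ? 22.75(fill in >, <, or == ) >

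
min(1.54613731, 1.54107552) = 1.54107552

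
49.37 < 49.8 True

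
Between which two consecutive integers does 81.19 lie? 81 and 82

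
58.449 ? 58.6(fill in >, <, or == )<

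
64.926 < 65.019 True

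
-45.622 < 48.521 True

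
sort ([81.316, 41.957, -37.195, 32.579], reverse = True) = [81.316, 41.957, 32.579, -37.195]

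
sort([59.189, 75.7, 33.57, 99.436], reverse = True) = [99.436, 75.7, 59.189, 33.57]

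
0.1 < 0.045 False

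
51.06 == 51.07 False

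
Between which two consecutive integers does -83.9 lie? -84 and -83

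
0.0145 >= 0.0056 True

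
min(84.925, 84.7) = 84.7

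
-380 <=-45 True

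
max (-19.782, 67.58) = 67.58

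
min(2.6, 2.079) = 2.079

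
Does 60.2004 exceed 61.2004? No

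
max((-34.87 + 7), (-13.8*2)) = -27.6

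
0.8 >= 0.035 True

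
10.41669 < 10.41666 False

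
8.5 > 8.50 False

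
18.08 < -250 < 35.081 False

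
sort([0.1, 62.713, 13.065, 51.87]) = [0.1, 13.065, 51.87, 62.713]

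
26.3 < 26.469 True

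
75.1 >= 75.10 True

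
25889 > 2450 True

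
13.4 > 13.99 False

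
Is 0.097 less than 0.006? No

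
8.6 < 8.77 True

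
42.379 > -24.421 True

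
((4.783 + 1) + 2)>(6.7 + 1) True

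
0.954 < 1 True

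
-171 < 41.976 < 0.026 False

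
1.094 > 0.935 True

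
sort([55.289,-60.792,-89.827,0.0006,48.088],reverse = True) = [55.289,48.088,0.0006,-60.792,-89.827]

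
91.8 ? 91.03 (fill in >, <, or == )>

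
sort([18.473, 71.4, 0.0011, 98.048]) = [0.0011, 18.473, 71.4, 98.048]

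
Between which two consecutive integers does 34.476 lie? 34 and 35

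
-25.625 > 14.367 False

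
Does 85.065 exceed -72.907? Yes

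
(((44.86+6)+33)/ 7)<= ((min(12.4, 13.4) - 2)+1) False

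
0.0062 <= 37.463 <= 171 True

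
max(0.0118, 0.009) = 0.0118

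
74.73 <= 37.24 False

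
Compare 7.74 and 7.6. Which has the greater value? 7.74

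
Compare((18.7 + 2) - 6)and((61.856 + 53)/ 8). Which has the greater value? ((18.7 + 2) - 6)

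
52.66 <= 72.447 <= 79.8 True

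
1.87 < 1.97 True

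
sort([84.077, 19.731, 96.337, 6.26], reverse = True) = [96.337, 84.077, 19.731, 6.26]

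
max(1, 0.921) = 1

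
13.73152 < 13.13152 False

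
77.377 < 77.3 False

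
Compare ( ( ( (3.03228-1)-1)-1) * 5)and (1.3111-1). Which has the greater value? (1.3111-1)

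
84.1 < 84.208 True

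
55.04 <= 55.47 True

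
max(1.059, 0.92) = 1.059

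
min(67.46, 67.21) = 67.21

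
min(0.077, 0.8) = 0.077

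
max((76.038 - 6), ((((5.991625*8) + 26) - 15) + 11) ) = 70.038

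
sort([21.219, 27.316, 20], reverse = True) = [27.316, 21.219, 20]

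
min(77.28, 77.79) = 77.28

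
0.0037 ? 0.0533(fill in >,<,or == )<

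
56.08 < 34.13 False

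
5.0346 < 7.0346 True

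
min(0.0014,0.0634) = 0.0014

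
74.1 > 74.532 False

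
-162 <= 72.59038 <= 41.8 False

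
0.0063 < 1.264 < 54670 True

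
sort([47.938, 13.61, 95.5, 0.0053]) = [0.0053, 13.61, 47.938, 95.5]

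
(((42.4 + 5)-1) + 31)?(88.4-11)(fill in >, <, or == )==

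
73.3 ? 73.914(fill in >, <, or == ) <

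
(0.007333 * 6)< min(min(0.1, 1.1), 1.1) True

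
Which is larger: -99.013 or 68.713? 68.713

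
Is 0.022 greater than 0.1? No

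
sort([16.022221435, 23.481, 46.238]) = [16.022221435, 23.481, 46.238]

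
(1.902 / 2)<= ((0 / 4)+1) True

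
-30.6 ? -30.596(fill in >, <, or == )<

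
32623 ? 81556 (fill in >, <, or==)<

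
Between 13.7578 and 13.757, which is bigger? 13.7578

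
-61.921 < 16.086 True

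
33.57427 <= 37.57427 True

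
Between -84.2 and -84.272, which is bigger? -84.2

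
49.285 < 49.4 True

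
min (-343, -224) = -343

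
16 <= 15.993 False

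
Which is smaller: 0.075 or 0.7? 0.075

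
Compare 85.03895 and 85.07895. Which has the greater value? 85.07895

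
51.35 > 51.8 False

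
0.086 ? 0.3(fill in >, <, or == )<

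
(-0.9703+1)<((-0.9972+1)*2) False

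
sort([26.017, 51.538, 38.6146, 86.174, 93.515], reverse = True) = [93.515, 86.174, 51.538, 38.6146, 26.017]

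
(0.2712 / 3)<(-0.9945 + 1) False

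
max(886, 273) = 886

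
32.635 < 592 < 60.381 False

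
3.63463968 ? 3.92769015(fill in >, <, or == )<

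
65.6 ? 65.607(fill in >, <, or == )<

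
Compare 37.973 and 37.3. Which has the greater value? 37.973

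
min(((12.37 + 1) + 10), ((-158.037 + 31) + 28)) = -99.037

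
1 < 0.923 False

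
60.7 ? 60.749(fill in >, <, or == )<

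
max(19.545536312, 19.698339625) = 19.698339625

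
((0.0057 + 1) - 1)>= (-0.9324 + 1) False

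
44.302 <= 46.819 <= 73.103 True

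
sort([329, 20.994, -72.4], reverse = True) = [329, 20.994, -72.4]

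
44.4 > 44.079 True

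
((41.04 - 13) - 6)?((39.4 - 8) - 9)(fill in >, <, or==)<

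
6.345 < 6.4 True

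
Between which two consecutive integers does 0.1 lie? 0 and 1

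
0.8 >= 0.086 True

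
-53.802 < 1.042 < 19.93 True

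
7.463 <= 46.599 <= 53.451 True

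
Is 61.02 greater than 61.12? No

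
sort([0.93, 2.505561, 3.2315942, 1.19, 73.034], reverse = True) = [73.034, 3.2315942, 2.505561, 1.19, 0.93]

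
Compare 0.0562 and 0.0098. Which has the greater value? 0.0562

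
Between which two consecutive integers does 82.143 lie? 82 and 83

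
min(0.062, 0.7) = 0.062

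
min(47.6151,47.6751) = 47.6151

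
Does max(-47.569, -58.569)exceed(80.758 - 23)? No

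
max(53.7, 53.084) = 53.7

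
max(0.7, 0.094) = 0.7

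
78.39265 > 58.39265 True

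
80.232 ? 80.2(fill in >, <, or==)>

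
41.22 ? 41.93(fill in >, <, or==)<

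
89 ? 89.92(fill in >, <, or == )<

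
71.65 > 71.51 True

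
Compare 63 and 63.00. They are equal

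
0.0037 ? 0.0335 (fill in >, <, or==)<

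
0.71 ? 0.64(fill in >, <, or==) >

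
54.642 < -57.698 False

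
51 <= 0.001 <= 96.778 False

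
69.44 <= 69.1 False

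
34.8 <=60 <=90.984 True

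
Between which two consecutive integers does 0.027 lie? 0 and 1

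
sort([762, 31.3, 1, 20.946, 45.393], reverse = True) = [762, 45.393, 31.3, 20.946, 1]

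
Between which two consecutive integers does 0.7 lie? 0 and 1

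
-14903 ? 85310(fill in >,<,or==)<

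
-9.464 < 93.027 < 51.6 False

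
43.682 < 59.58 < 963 True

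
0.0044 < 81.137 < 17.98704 False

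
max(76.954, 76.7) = 76.954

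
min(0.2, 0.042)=0.042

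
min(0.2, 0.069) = 0.069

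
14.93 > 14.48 True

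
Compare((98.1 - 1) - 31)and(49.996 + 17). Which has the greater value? (49.996 + 17)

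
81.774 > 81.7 True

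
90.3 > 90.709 False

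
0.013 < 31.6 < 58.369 True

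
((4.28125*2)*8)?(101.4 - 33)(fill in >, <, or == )>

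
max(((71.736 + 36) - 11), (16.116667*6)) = 96.736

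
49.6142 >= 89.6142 False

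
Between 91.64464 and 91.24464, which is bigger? 91.64464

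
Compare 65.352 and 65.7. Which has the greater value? 65.7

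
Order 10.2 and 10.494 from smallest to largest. 10.2, 10.494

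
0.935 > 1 False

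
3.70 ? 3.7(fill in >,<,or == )==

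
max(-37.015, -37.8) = -37.015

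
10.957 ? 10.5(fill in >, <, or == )>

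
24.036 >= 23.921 True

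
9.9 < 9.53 False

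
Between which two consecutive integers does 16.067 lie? 16 and 17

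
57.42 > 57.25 True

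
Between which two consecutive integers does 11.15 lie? 11 and 12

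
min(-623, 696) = -623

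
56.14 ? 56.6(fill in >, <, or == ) <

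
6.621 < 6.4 False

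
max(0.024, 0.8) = 0.8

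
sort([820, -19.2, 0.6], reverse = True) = [820, 0.6, -19.2]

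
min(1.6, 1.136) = 1.136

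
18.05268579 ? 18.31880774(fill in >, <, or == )<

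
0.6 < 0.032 False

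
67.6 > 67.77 False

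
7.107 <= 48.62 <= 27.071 False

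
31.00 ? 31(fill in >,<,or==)==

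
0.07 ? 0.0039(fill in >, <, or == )>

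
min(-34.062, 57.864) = -34.062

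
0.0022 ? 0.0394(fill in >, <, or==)<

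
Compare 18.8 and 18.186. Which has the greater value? 18.8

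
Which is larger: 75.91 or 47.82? 75.91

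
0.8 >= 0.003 True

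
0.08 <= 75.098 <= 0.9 False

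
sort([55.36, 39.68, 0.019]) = [0.019, 39.68, 55.36]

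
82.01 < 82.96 True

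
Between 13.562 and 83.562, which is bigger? 83.562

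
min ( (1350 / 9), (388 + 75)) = 150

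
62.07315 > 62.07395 False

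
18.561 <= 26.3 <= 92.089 True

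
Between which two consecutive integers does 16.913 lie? 16 and 17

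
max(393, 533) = 533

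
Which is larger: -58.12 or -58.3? -58.12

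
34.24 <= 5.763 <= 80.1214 False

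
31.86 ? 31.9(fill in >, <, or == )<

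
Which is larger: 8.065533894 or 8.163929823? 8.163929823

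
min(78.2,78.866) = 78.2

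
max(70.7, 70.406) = 70.7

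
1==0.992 False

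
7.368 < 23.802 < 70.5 True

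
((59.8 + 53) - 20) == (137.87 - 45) False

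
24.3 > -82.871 True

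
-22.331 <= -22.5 False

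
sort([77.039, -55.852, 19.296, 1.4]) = [-55.852, 1.4, 19.296, 77.039]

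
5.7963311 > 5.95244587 False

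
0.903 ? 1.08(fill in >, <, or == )<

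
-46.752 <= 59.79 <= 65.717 True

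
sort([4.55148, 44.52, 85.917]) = [4.55148, 44.52, 85.917]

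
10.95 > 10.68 True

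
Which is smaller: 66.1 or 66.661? 66.1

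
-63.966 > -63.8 False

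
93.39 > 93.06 True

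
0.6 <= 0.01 False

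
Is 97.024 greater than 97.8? No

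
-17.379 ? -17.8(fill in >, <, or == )>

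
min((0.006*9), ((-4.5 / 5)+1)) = 0.054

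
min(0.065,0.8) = 0.065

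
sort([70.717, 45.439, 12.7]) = [12.7, 45.439, 70.717]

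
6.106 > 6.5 False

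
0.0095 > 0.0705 False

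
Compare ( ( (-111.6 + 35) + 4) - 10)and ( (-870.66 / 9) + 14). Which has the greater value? ( ( (-111.6 + 35) + 4) - 10)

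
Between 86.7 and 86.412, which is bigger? 86.7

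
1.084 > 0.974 True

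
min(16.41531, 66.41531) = 16.41531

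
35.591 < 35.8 True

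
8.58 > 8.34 True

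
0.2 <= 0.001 False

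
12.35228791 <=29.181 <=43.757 True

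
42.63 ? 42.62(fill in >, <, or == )>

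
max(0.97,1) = 1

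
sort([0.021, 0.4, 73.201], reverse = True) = [73.201, 0.4, 0.021]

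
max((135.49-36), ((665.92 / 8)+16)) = 99.49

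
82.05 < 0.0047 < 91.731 False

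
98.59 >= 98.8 False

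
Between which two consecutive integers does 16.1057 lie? 16 and 17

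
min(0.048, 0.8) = 0.048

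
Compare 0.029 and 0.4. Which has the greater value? 0.4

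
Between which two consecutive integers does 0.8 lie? 0 and 1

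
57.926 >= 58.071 False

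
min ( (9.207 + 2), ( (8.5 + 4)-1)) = 11.207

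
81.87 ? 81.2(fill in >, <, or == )>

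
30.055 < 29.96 False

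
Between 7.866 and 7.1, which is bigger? 7.866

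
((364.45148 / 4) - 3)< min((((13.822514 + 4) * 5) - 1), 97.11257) False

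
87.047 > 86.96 True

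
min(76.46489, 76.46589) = 76.46489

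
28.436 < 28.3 False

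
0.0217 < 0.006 False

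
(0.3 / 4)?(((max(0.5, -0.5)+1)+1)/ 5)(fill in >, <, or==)<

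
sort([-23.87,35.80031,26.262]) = [-23.87,26.262,35.80031]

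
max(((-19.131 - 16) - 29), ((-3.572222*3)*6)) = -64.131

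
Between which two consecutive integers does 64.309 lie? 64 and 65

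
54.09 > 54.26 False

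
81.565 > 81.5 True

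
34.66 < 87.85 True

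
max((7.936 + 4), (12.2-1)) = 11.936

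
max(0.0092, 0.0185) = 0.0185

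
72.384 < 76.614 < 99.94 True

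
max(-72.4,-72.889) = -72.4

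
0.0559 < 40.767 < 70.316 True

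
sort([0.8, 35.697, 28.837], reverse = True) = [35.697, 28.837, 0.8]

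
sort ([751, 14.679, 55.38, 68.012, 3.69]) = [3.69, 14.679, 55.38, 68.012, 751]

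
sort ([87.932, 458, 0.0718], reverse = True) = [458, 87.932, 0.0718]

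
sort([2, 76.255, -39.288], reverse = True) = [76.255, 2, -39.288]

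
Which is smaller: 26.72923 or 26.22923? 26.22923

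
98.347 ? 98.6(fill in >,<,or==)<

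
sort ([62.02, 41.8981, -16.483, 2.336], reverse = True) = [62.02, 41.8981, 2.336, -16.483]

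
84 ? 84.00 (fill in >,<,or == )==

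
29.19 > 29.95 False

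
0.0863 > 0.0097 True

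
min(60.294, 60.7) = 60.294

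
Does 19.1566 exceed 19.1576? No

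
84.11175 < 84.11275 True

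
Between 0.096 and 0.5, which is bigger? 0.5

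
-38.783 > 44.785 False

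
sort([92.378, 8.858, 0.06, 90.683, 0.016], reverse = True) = [92.378, 90.683, 8.858, 0.06, 0.016]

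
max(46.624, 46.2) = 46.624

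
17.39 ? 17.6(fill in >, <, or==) <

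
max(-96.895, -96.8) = -96.8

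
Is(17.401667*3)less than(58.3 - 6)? Yes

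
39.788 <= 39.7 False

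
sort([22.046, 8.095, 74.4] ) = [8.095, 22.046, 74.4]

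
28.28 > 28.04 True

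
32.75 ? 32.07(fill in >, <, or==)>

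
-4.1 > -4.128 True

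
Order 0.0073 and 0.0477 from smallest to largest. 0.0073, 0.0477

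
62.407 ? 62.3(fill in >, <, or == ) >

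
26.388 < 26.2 False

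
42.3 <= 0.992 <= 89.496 False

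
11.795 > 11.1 True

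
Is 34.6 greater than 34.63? No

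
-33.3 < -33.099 True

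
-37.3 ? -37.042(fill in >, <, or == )<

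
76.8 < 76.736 False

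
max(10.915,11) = 11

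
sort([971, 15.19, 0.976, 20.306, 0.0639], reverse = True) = [971, 20.306, 15.19, 0.976, 0.0639]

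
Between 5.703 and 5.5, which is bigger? 5.703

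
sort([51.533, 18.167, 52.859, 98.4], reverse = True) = [98.4, 52.859, 51.533, 18.167]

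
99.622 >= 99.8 False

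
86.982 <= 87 True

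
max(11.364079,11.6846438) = 11.6846438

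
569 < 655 True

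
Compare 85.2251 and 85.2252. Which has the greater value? 85.2252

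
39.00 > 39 False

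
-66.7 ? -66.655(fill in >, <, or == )<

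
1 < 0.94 False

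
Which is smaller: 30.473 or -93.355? -93.355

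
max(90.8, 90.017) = 90.8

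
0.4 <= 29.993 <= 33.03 True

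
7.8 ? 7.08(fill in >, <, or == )>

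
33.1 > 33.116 False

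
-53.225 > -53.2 False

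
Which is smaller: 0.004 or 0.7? 0.004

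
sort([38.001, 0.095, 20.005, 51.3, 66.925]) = [0.095, 20.005, 38.001, 51.3, 66.925]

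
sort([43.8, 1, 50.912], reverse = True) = [50.912, 43.8, 1]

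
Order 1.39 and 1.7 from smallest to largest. 1.39, 1.7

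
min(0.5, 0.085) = 0.085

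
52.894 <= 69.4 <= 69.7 True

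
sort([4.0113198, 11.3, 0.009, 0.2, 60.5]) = [0.009, 0.2, 4.0113198, 11.3, 60.5]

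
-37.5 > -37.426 False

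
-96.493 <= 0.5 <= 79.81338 True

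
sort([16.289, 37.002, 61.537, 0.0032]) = [0.0032, 16.289, 37.002, 61.537]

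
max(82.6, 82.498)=82.6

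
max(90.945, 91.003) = 91.003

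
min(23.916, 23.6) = 23.6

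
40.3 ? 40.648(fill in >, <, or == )<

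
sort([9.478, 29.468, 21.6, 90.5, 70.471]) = [9.478, 21.6, 29.468, 70.471, 90.5]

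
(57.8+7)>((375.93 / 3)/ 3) True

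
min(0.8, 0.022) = 0.022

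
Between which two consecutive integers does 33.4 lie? 33 and 34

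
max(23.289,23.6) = 23.6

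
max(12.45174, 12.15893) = 12.45174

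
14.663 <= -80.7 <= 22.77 False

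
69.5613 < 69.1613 False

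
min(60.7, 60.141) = 60.141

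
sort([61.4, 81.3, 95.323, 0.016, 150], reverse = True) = [150, 95.323, 81.3, 61.4, 0.016]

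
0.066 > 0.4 False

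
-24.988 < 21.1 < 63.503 True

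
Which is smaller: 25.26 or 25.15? 25.15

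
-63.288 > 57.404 False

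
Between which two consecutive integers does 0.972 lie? 0 and 1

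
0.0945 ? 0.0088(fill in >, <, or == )>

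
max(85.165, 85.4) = 85.4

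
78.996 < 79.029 True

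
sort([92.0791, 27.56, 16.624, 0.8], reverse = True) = [92.0791, 27.56, 16.624, 0.8]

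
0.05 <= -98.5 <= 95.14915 False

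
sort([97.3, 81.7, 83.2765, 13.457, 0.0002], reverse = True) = [97.3, 83.2765, 81.7, 13.457, 0.0002]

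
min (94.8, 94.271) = 94.271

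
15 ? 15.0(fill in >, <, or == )==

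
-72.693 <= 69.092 True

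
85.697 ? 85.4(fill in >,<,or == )>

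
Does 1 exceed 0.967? Yes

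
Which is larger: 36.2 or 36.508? 36.508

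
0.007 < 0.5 True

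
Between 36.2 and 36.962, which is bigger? 36.962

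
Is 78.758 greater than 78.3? Yes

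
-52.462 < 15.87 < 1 False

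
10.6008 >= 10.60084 False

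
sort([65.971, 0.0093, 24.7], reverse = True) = [65.971, 24.7, 0.0093]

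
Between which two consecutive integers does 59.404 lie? 59 and 60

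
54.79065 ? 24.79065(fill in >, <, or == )>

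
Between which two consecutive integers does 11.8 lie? 11 and 12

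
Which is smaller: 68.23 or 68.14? 68.14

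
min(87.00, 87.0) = 87.00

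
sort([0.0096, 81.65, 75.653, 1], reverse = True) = [81.65, 75.653, 1, 0.0096]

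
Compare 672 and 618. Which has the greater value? 672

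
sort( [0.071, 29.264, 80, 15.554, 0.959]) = [0.071, 0.959, 15.554, 29.264, 80]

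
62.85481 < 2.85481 False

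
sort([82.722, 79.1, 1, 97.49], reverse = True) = [97.49, 82.722, 79.1, 1]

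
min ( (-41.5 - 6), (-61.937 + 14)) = -47.937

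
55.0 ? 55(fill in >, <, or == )==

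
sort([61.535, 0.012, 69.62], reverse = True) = [69.62, 61.535, 0.012]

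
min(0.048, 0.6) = 0.048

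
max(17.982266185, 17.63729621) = 17.982266185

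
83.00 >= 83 True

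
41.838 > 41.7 True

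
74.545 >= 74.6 False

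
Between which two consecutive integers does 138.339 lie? 138 and 139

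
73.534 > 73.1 True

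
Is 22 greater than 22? No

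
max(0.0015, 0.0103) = 0.0103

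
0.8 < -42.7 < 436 False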